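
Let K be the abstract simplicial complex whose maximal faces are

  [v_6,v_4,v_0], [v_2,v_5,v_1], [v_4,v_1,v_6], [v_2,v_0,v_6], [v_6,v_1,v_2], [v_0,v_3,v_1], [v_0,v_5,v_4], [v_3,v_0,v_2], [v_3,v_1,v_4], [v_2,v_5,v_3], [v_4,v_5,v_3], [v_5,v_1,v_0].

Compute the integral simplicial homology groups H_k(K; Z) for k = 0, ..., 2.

Take the total order v_0 < v_1 < v_2 < v_3 < v_4 < v_5 < v_6 on the vertex set. Then K (dimension 2) consists of the simplices:

  0-simplices (7): [v_0], [v_1], [v_2], [v_3], [v_4], [v_5], [v_6]
  1-simplices (18): (18 of them)
  2-simplices (12): (12 of them)

so the chain groups are C_0 ≅ Z^7, C_1 ≅ Z^18, C_2 ≅ Z^12.

∂_1: C_1 → C_0 is given by ∂[p,q] = [q] − [p].
The 7×18 boundary matrix has rank 6 and Smith normal form diag(1,1,1,1,1,1).

The boundary map ∂_2: C_2 → C_1 acts by ∂[p,q,r] = [q,r] − [p,r] + [p,q]. For instance
  ∂[v_1,v_4,v_6] = [v_4,v_6] − [v_1,v_6] + [v_1,v_4],
  ∂[v_1,v_2,v_6] = [v_2,v_6] − [v_1,v_6] + [v_1,v_2].
The 18×12 boundary matrix has rank 12 and Smith normal form diag(1,1,1,1,1,1,1,1,1,1,1,2).

From H_k ≅ ker(∂_k) / im(∂_{k+1}) we obtain:

  H_0: rank C_0 − rank ∂_1 = 7 − 6 = 1, and the invariant factors of ∂_1 are all 1, so H_0 = Z.
  H_1: rank ker ∂_1 − rank ∂_2 = (18 − 6) − 12 = 0, and ∂_2 has invariant factor 2 > 1, so H_1 = Z_2.
  H_2: rank ker ∂_2 − rank ∂_3 = (12 − 12) − 0 = 0, and there is no ∂_3, so H_2 = 0.

(K is a triangulation of the real projective plane RP^2.)

H_0 ≅ Z,  H_1 ≅ Z_2,  H_2 = 0.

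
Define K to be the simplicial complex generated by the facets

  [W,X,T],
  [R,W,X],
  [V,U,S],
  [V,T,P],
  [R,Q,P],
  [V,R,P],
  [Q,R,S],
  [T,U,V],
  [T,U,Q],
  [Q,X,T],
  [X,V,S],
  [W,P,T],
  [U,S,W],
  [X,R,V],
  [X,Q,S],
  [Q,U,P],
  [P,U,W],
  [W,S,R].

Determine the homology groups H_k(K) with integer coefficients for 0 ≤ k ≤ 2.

Take the total order P < Q < R < S < T < U < V < W < X on the vertex set. Then K (dimension 2) consists of the simplices:

  0-simplices (9): P, Q, R, S, T, U, V, W, X
  1-simplices (27): PQ, PR, PT, PU, PV, PW, QR, QS, QT, QU, QX, RS, RV, RW, RX, SU, SV, SW, SX, TU, TV, TW, TX, UV, UW, VX, WX
  2-simplices (18): PQR, PQU, PRV, PTV, PTW, PUW, QRS, QSX, QTU, QTX, RSW, RVX, RWX, SUV, SUW, SVX, TUV, TWX

giving chain groups C_0 ≅ Z^9, C_1 ≅ Z^27, C_2 ≅ Z^18.

∂_1: C_1 → C_0 is given by ∂[p,q] = [q] − [p]. For instance
  ∂RV = V − R.
The resulting 9×27 matrix has rank 8, and its Smith normal form has invariant factors (1,1,1,1,1,1,1,1).

∂_2: C_2 → C_1 sends each 2-simplex [p,q,r] to [q,r] − [p,r] + [p,q]. For instance
  ∂TWX = WX − TX + TW,
  ∂RSW = SW − RW + RS.
As a 27×18 matrix over Z this has rank 18, with invariant factors (1,1,1,1,1,1,1,1,1,1,1,1,1,1,1,1,1,2).

Computing H_k = (kernel of ∂_k) / (image of ∂_{k+1}):

  H_0: rank C_0 − rank ∂_1 = 9 − 8 = 1, and the invariant factors of ∂_1 are all 1, so H_0 = Z.
  H_1: rank ker ∂_1 − rank ∂_2 = (27 − 8) − 18 = 1, and ∂_2 has invariant factor 2 > 1, so H_1 = Z ⊕ Z/2.
  H_2: rank ker ∂_2 − rank ∂_3 = (18 − 18) − 0 = 0, and there is no ∂_3, so H_2 = 0.

H_0 = Z,  H_1 = Z ⊕ Z/2,  H_2 = 0.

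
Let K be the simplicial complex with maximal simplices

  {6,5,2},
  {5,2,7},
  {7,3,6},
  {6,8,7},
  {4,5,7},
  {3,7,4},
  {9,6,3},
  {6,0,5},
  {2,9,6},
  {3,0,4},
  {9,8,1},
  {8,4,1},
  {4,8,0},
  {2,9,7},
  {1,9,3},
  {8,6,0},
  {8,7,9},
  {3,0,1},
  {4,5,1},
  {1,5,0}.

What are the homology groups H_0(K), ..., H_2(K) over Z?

H_0 = Z,  H_1 = Z ⊕ Z/2,  H_2 = 0.

Order the vertices as 0 < 1 < 2 < 3 < 4 < 5 < 6 < 7 < 8 < 9. Listing each simplex with vertices in this order, K has dimension 2 with simplices:

  0-simplices (10): [0], [1], [2], [3], [4], [5], [6], [7], [8], [9]
  1-simplices (30): (30 of them)
  2-simplices (20): (20 of them)

so the chain groups are C_0 ≅ Z^10, C_1 ≅ Z^30, C_2 ≅ Z^20.

Boundary ∂_1: C_1 → C_0 maps an edge to its endpoints' difference, ∂[p,q] = q − p. For instance
  ∂[2,7] = [7] − [2].
As a 10×30 matrix over Z this has rank 9, with invariant factors (1,1,1,1,1,1,1,1,1).

∂_2: C_2 → C_1 sends each 2-simplex [p,q,r] to [q,r] − [p,r] + [p,q]. For instance
  ∂[0,1,5] = [1,5] − [0,5] + [0,1],
  ∂[1,3,9] = [3,9] − [1,9] + [1,3].
The 30×20 boundary matrix has rank 20 and Smith normal form diag(1,1,1,1,1,1,1,1,1,1,1,1,1,1,1,1,1,1,1,2).

Now H_k = ker ∂_k / im ∂_{k+1}, so:

  H_0: rank C_0 − rank ∂_1 = 10 − 9 = 1, and the invariant factors of ∂_1 are all 1, so H_0 = Z.
  H_1: rank ker ∂_1 − rank ∂_2 = (30 − 9) − 20 = 1, and ∂_2 has invariant factor 2 > 1, so H_1 = Z ⊕ Z/2.
  H_2: rank ker ∂_2 − rank ∂_3 = (20 − 20) − 0 = 0, and there is no ∂_3, so H_2 = 0.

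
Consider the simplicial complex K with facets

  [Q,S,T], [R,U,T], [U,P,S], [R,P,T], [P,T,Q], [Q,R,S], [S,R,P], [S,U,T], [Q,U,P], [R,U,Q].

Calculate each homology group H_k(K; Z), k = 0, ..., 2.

Fix the vertex order P < Q < R < S < T < U and write every simplex with vertices in increasing order. Then dim K = 2 and the simplices of K are:

  0-simplices (6): P, Q, R, S, T, U
  1-simplices (15): PQ, PR, PS, PT, PU, QR, QS, QT, QU, RS, RT, RU, ST, SU, TU
  2-simplices (10): PQT, PQU, PRS, PRT, PSU, QRS, QRU, QST, RTU, STU

Hence C_0 ≅ Z^6, C_1 ≅ Z^15, C_2 ≅ Z^10.

The boundary map ∂_1: C_1 → C_0 maps an edge to its endpoints' difference, ∂[p,q] = q − p.
As a 6×15 matrix over Z this has rank 5, with invariant factors (1,1,1,1,1).

Boundary ∂_2: C_2 → C_1 sends each 2-simplex [p,q,r] to [q,r] − [p,r] + [p,q]. For instance
  ∂PRS = RS − PS + PR,
  ∂QRU = RU − QU + QR.
This gives a 15×10 integer matrix of rank 10; reducing to Smith normal form yields diagonal entries (1,1,1,1,1,1,1,1,1,2).

Now H_k = ker ∂_k / im ∂_{k+1}, so:

  H_0: rank C_0 − rank ∂_1 = 6 − 5 = 1, and the invariant factors of ∂_1 are all 1, so H_0 = Z.
  H_1: rank ker ∂_1 − rank ∂_2 = (15 − 5) − 10 = 0, and ∂_2 has invariant factor 2 > 1, so H_1 = Z/2Z.
  H_2: rank ker ∂_2 − rank ∂_3 = (10 − 10) − 0 = 0, and there is no ∂_3, so H_2 = 0.

H_0 ≅ Z,  H_1 ≅ Z/2Z,  H_2 = 0.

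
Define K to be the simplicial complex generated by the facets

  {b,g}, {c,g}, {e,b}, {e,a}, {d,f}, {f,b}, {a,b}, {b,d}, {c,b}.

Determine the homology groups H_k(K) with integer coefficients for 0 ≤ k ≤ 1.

Fix the vertex order a < b < c < d < e < f < g and write every simplex with vertices in increasing order. Then dim K = 1 and the simplices of K are:

  0-simplices (7): a, b, c, d, e, f, g
  1-simplices (9): ab, ae, bc, bd, be, bf, bg, cg, df

Hence C_0 ≅ Z^7, C_1 ≅ Z^9.

The boundary map ∂_1: C_1 → C_0 maps an edge to its endpoints' difference, ∂[p,q] = q − p. For instance
  ∂bc = c − b.
As a 7×9 matrix over Z this has rank 6, with invariant factors (1,1,1,1,1,1).

Computing H_k = (kernel of ∂_k) / (image of ∂_{k+1}):

  H_0: rank C_0 − rank ∂_1 = 7 − 6 = 1, and the invariant factors of ∂_1 are all 1, so H_0 = Z.
  H_1: rank ker ∂_1 − rank ∂_2 = (9 − 6) − 0 = 3, and there is no ∂_2, so H_1 = Z^3.

H_0 = Z,  H_1 = Z^3.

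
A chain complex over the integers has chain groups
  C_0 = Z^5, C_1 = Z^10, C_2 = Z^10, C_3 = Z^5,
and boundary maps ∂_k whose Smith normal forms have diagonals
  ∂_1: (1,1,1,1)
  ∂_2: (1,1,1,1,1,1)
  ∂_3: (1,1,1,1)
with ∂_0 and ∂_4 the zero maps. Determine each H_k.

H_0 = Z,  H_1 = 0,  H_2 = 0,  H_3 = Z.

H_0: b_0 = 5 − 0 − 4 = 1; torsion from ∂_1 factors > 1: none. So H_0 = Z.
H_1: b_1 = 10 − 4 − 6 = 0; torsion from ∂_2 factors > 1: none. So H_1 = 0.
H_2: b_2 = 10 − 6 − 4 = 0; torsion from ∂_3 factors > 1: none. So H_2 = 0.
H_3: b_3 = 5 − 4 − 0 = 1; torsion from ∂_4 factors > 1: none. So H_3 = Z.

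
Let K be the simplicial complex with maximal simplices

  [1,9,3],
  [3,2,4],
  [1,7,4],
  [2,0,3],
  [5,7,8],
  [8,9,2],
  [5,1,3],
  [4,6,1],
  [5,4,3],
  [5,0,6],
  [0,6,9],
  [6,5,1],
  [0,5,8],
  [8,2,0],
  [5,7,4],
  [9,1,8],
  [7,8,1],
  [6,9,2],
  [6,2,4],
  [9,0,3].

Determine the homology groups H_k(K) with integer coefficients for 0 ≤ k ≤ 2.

Fix the vertex order 0 < 1 < 2 < 3 < 4 < 5 < 6 < 7 < 8 < 9 and write every simplex with vertices in increasing order. Then dim K = 2 and the simplices of K are:

  0-simplices (10): [0], [1], [2], [3], [4], [5], [6], [7], [8], [9]
  1-simplices (30): (30 of them)
  2-simplices (20): (20 of them)

giving chain groups C_0 ≅ Z^10, C_1 ≅ Z^30, C_2 ≅ Z^20.

Boundary ∂_1: C_1 → C_0 sends each edge [p,q] (with p < q) to q − p. For instance
  ∂[6,9] = [9] − [6].
This gives a 10×30 integer matrix of rank 9; reducing to Smith normal form yields diagonal entries (1,1,1,1,1,1,1,1,1).

Boundary ∂_2: C_2 → C_1 acts by ∂[p,q,r] = [q,r] − [p,r] + [p,q]. For instance
  ∂[2,4,6] = [4,6] − [2,6] + [2,4],
  ∂[4,5,7] = [5,7] − [4,7] + [4,5].
As a 30×20 matrix over Z this has rank 20, with invariant factors (1,1,1,1,1,1,1,1,1,1,1,1,1,1,1,1,1,1,1,2).

Reading off H_k = ker ∂_k / im ∂_{k+1}:

  H_0: rank C_0 − rank ∂_1 = 10 − 9 = 1, and the invariant factors of ∂_1 are all 1, so H_0 = Z.
  H_1: rank ker ∂_1 − rank ∂_2 = (30 − 9) − 20 = 1, and ∂_2 has invariant factor 2 > 1, so H_1 = Z ⊕ Z/2.
  H_2: rank ker ∂_2 − rank ∂_3 = (20 − 20) − 0 = 0, and there is no ∂_3, so H_2 = 0.

(K is a triangulation of the Klein bottle.)

H_0 = Z,  H_1 = Z ⊕ Z/2,  H_2 = 0.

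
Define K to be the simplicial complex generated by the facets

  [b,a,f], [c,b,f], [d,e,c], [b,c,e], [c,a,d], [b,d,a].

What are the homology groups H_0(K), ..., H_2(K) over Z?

H_0 ≅ Z,  H_1 ≅ Z,  H_2 = 0.

K has 6 vertices, 12 edges, 6 triangles.
rank ∂_0 = 0, rank ∂_1 = 5 ⇒ b_0 = 6 − 0 − 5 = 1; all invariant factors of ∂_1 are 1 so no torsion. So H_0 = Z.
rank ∂_1 = 5, rank ∂_2 = 6 ⇒ b_1 = 12 − 5 − 6 = 1; all invariant factors of ∂_2 are 1 so no torsion. So H_1 = Z.
rank ∂_2 = 6, rank ∂_3 = 0 ⇒ b_2 = 6 − 6 − 0 = 0. So H_2 = 0.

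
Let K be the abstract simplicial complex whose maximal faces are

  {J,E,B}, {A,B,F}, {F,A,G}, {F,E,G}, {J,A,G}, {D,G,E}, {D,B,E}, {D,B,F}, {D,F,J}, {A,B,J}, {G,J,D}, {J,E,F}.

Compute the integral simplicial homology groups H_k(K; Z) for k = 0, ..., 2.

H_0 ≅ Z,  H_1 ≅ Z/2Z,  H_2 = 0.

Order the vertices as A < B < D < E < F < G < J. Listing each simplex with vertices in this order, K has dimension 2 with simplices:

  0-simplices (7): A, B, D, E, F, G, J
  1-simplices (18): AB, AF, AG, AJ, BD, BE, BF, BJ, DE, DF, DG, DJ, EF, EG, EJ, FG, FJ, GJ
  2-simplices (12): ABF, ABJ, AFG, AGJ, BDE, BDF, BEJ, DEG, DFJ, DGJ, EFG, EFJ

so the chain groups are C_0 ≅ Z^7, C_1 ≅ Z^18, C_2 ≅ Z^12.

The boundary map ∂_1: C_1 → C_0 sends each edge [p,q] (with p < q) to q − p.
As a 7×18 matrix over Z this has rank 6, with invariant factors (1,1,1,1,1,1).

∂_2: C_2 → C_1 sends each 2-simplex [p,q,r] to [q,r] − [p,r] + [p,q]. For instance
  ∂DEG = EG − DG + DE,
  ∂ABJ = BJ − AJ + AB.
The 18×12 boundary matrix has rank 12 and Smith normal form diag(1,1,1,1,1,1,1,1,1,1,1,2).

From H_k ≅ ker(∂_k) / im(∂_{k+1}) we obtain:

  H_0: rank C_0 − rank ∂_1 = 7 − 6 = 1, and the invariant factors of ∂_1 are all 1, so H_0 ≅ Z.
  H_1: rank ker ∂_1 − rank ∂_2 = (18 − 6) − 12 = 0, and ∂_2 has invariant factor 2 > 1, so H_1 ≅ Z/2Z.
  H_2: rank ker ∂_2 − rank ∂_3 = (12 − 12) − 0 = 0, and there is no ∂_3, so H_2 ≅ 0.

As a check, the Euler characteristic is 7 − 18 + 12 = 1, which agrees with 1 − 0 + 0 = 1.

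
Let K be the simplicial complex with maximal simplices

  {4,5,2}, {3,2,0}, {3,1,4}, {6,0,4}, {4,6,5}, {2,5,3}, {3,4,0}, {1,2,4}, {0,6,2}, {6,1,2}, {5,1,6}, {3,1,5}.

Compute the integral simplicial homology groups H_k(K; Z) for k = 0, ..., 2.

We work with the vertex ordering 0 < 1 < 2 < 3 < 4 < 5 < 6. The simplices of K, each written with vertices in increasing order, are:

  0-simplices (7): [0], [1], [2], [3], [4], [5], [6]
  1-simplices (18): [0,2], [0,3], [0,4], [0,6], [1,2], [1,3], [1,4], [1,5], [1,6], [2,3], [2,4], [2,5], [2,6], [3,4], [3,5], [4,5], [4,6], [5,6]
  2-simplices (12): [0,2,3], [0,2,6], [0,3,4], [0,4,6], [1,2,4], [1,2,6], [1,3,4], [1,3,5], [1,5,6], [2,3,5], [2,4,5], [4,5,6]

giving chain groups C_0 ≅ Z^7, C_1 ≅ Z^18, C_2 ≅ Z^12.

∂_1: C_1 → C_0 maps an edge to its endpoints' difference, ∂[p,q] = q − p.
This gives a 7×18 integer matrix of rank 6; reducing to Smith normal form yields diagonal entries (1,1,1,1,1,1).

The boundary map ∂_2: C_2 → C_1 acts by ∂[p,q,r] = [q,r] − [p,r] + [p,q]. For instance
  ∂[0,2,6] = [2,6] − [0,6] + [0,2],
  ∂[0,2,3] = [2,3] − [0,3] + [0,2].
This gives a 18×12 integer matrix of rank 12; reducing to Smith normal form yields diagonal entries (1,1,1,1,1,1,1,1,1,1,1,2).

Reading off H_k = ker ∂_k / im ∂_{k+1}:

  H_0: rank C_0 − rank ∂_1 = 7 − 6 = 1, and the invariant factors of ∂_1 are all 1, so H_0 = Z.
  H_1: rank ker ∂_1 − rank ∂_2 = (18 − 6) − 12 = 0, and ∂_2 has invariant factor 2 > 1, so H_1 = Z/2.
  H_2: rank ker ∂_2 − rank ∂_3 = (12 − 12) − 0 = 0, and there is no ∂_3, so H_2 = 0.

(K is a triangulation of the real projective plane RP^2.)

H_0 ≅ Z,  H_1 ≅ Z/2,  H_2 = 0.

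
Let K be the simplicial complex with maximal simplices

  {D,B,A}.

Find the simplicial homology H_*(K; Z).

Order the vertices as A < B < D. Listing each simplex with vertices in this order, K has dimension 2 with simplices:

  0-simplices (3): A, B, D
  1-simplices (3): AB, AD, BD
  2-simplices (1): ABD

so the chain groups are C_0 ≅ Z^3, C_1 ≅ Z^3, C_2 ≅ Z^1.

The boundary map ∂_1: C_1 → C_0 is given by ∂[p,q] = [q] − [p].
As a 3×3 matrix over Z this has rank 2, with invariant factors (1,1).

Boundary ∂_2: C_2 → C_1 maps a triangle to the signed sum of its edges. For instance
  ∂ABD = BD − AD + AB.
As a 3×1 matrix over Z this has rank 1, with invariant factors (1).

From H_k ≅ ker(∂_k) / im(∂_{k+1}) we obtain:

  H_0: rank C_0 − rank ∂_1 = 3 − 2 = 1, and the invariant factors of ∂_1 are all 1, so H_0 ≅ Z.
  H_1: rank ker ∂_1 − rank ∂_2 = (3 − 2) − 1 = 0, and the invariant factors of ∂_2 are all 1, so H_1 ≅ 0.
  H_2: rank ker ∂_2 − rank ∂_3 = (1 − 1) − 0 = 0, and there is no ∂_3, so H_2 ≅ 0.

H_0 ≅ Z,  H_1 = 0,  H_2 = 0.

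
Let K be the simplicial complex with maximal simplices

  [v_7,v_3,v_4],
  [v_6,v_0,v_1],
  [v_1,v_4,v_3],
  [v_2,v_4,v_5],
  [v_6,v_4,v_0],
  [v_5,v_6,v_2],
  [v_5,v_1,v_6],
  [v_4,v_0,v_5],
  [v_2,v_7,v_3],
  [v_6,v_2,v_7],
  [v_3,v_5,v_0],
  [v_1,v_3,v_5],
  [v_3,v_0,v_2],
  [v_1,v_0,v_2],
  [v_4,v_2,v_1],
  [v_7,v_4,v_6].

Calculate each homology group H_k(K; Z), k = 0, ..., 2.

H_0 = Z,  H_1 = Z^2,  H_2 = Z.

We work with the vertex ordering v_0 < v_1 < v_2 < v_3 < v_4 < v_5 < v_6 < v_7. The simplices of K, each written with vertices in increasing order, are:

  0-simplices (8): [v_0], [v_1], [v_2], [v_3], [v_4], [v_5], [v_6], [v_7]
  1-simplices (24): (24 of them)
  2-simplices (16): (16 of them)

Hence C_0 ≅ Z^8, C_1 ≅ Z^24, C_2 ≅ Z^16.

The boundary map ∂_1: C_1 → C_0 maps an edge to its endpoints' difference, ∂[p,q] = q − p.
This gives a 8×24 integer matrix of rank 7; reducing to Smith normal form yields diagonal entries (1,1,1,1,1,1,1).

∂_2: C_2 → C_1 maps a triangle to the signed sum of its edges. For instance
  ∂[v_0,v_3,v_5] = [v_3,v_5] − [v_0,v_5] + [v_0,v_3],
  ∂[v_0,v_4,v_5] = [v_4,v_5] − [v_0,v_5] + [v_0,v_4].
The 24×16 boundary matrix has rank 15 and Smith normal form diag(1,1,1,1,1,1,1,1,1,1,1,1,1,1,1).

From H_k ≅ ker(∂_k) / im(∂_{k+1}) we obtain:

  H_0: rank C_0 − rank ∂_1 = 8 − 7 = 1, and the invariant factors of ∂_1 are all 1, so H_0 = Z.
  H_1: rank ker ∂_1 − rank ∂_2 = (24 − 7) − 15 = 2, and the invariant factors of ∂_2 are all 1, so H_1 = Z^2.
  H_2: rank ker ∂_2 − rank ∂_3 = (16 − 15) − 0 = 1, and there is no ∂_3, so H_2 = Z.

As a check, the Euler characteristic is 8 − 24 + 16 = 0, which agrees with 1 − 2 + 1 = 0.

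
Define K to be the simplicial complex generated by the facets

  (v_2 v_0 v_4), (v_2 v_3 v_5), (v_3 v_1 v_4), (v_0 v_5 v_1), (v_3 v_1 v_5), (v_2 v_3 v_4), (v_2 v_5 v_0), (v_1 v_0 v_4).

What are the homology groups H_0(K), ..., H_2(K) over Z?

H_0 = Z,  H_1 = 0,  H_2 = Z.

We work with the vertex ordering v_0 < v_1 < v_2 < v_3 < v_4 < v_5. The simplices of K, each written with vertices in increasing order, are:

  0-simplices (6): [v_0], [v_1], [v_2], [v_3], [v_4], [v_5]
  1-simplices (12): [v_0,v_1], [v_0,v_2], [v_0,v_4], [v_0,v_5], [v_1,v_3], [v_1,v_4], [v_1,v_5], [v_2,v_3], [v_2,v_4], [v_2,v_5], [v_3,v_4], [v_3,v_5]
  2-simplices (8): [v_0,v_1,v_4], [v_0,v_1,v_5], [v_0,v_2,v_4], [v_0,v_2,v_5], [v_1,v_3,v_4], [v_1,v_3,v_5], [v_2,v_3,v_4], [v_2,v_3,v_5]

Hence C_0 ≅ Z^6, C_1 ≅ Z^12, C_2 ≅ Z^8.

The boundary map ∂_1: C_1 → C_0 maps an edge to its endpoints' difference, ∂[p,q] = q − p. For instance
  ∂[v_1,v_4] = [v_4] − [v_1].
This gives a 6×12 integer matrix of rank 5; reducing to Smith normal form yields diagonal entries (1,1,1,1,1).

∂_2: C_2 → C_1 maps a triangle to the signed sum of its edges. For instance
  ∂[v_0,v_2,v_4] = [v_2,v_4] − [v_0,v_4] + [v_0,v_2],
  ∂[v_0,v_2,v_5] = [v_2,v_5] − [v_0,v_5] + [v_0,v_2].
This gives a 12×8 integer matrix of rank 7; reducing to Smith normal form yields diagonal entries (1,1,1,1,1,1,1).

Reading off H_k = ker ∂_k / im ∂_{k+1}:

  H_0: rank C_0 − rank ∂_1 = 6 − 5 = 1, and the invariant factors of ∂_1 are all 1, so H_0 ≅ Z.
  H_1: rank ker ∂_1 − rank ∂_2 = (12 − 5) − 7 = 0, and the invariant factors of ∂_2 are all 1, so H_1 ≅ 0.
  H_2: rank ker ∂_2 − rank ∂_3 = (8 − 7) − 0 = 1, and there is no ∂_3, so H_2 ≅ Z.

(K is a triangulation of the 2-sphere S^2.)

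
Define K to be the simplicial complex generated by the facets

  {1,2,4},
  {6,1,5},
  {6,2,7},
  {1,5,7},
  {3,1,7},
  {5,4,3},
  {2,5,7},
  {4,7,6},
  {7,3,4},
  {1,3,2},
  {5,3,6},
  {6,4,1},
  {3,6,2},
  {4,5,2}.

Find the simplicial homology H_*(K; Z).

Take the total order 1 < 2 < 3 < 4 < 5 < 6 < 7 on the vertex set. Then K (dimension 2) consists of the simplices:

  0-simplices (7): [1], [2], [3], [4], [5], [6], [7]
  1-simplices (21): [1,2], [1,3], [1,4], [1,5], [1,6], [1,7], [2,3], [2,4], [2,5], [2,6], [2,7], [3,4], [3,5], [3,6], [3,7], [4,5], [4,6], [4,7], [5,6], [5,7], [6,7]
  2-simplices (14): [1,2,3], [1,2,4], [1,3,7], [1,4,6], [1,5,6], [1,5,7], [2,3,6], [2,4,5], [2,5,7], [2,6,7], [3,4,5], [3,4,7], [3,5,6], [4,6,7]

giving chain groups C_0 ≅ Z^7, C_1 ≅ Z^21, C_2 ≅ Z^14.

The boundary map ∂_1: C_1 → C_0 is given by ∂[p,q] = [q] − [p].
As a 7×21 matrix over Z this has rank 6, with invariant factors (1,1,1,1,1,1).

∂_2: C_2 → C_1 sends each 2-simplex [p,q,r] to [q,r] − [p,r] + [p,q]. For instance
  ∂[3,4,5] = [4,5] − [3,5] + [3,4],
  ∂[2,4,5] = [4,5] − [2,5] + [2,4].
This gives a 21×14 integer matrix of rank 13; reducing to Smith normal form yields diagonal entries (1,1,1,1,1,1,1,1,1,1,1,1,1).

From H_k ≅ ker(∂_k) / im(∂_{k+1}) we obtain:

  H_0: rank C_0 − rank ∂_1 = 7 − 6 = 1, and the invariant factors of ∂_1 are all 1, so H_0 ≅ Z.
  H_1: rank ker ∂_1 − rank ∂_2 = (21 − 6) − 13 = 2, and the invariant factors of ∂_2 are all 1, so H_1 ≅ Z^2.
  H_2: rank ker ∂_2 − rank ∂_3 = (14 − 13) − 0 = 1, and there is no ∂_3, so H_2 ≅ Z.

(K is a triangulation of the torus T^2.)

H_0 ≅ Z,  H_1 ≅ Z^2,  H_2 ≅ Z.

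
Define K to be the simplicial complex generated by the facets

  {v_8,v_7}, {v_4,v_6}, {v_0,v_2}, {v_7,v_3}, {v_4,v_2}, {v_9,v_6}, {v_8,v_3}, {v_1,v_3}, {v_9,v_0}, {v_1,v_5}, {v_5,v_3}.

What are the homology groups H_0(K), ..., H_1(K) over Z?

H_0 ≅ Z^2,  H_1 ≅ Z^3.

We work with the vertex ordering v_0 < v_1 < v_2 < v_3 < v_4 < v_5 < v_6 < v_7 < v_8 < v_9. The simplices of K, each written with vertices in increasing order, are:

  0-simplices (10): [v_0], [v_1], [v_2], [v_3], [v_4], [v_5], [v_6], [v_7], [v_8], [v_9]
  1-simplices (11): [v_0,v_2], [v_0,v_9], [v_1,v_3], [v_1,v_5], [v_2,v_4], [v_3,v_5], [v_3,v_7], [v_3,v_8], [v_4,v_6], [v_6,v_9], [v_7,v_8]

Hence C_0 ≅ Z^10, C_1 ≅ Z^11.

Boundary ∂_1: C_1 → C_0 maps an edge to its endpoints' difference, ∂[p,q] = q − p. For instance
  ∂[v_1,v_3] = [v_3] − [v_1].
The 10×11 boundary matrix has rank 8 and Smith normal form diag(1,1,1,1,1,1,1,1).

Reading off H_k = ker ∂_k / im ∂_{k+1}:

  H_0: rank C_0 − rank ∂_1 = 10 − 8 = 2, and the invariant factors of ∂_1 are all 1, so H_0 ≅ Z^2.
  H_1: rank ker ∂_1 − rank ∂_2 = (11 − 8) − 0 = 3, and there is no ∂_2, so H_1 ≅ Z^3.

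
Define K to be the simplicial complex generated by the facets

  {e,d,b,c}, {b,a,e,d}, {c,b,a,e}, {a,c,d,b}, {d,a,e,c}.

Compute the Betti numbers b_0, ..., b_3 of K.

b_0 = 1, b_1 = 0, b_2 = 0, b_3 = 1.

Take the total order a < b < c < d < e on the vertex set. Then K (dimension 3) consists of the simplices:

  0-simplices (5): a, b, c, d, e
  1-simplices (10): ab, ac, ad, ae, bc, bd, be, cd, ce, de
  2-simplices (10): abc, abd, abe, acd, ace, ade, bcd, bce, bde, cde
  3-simplices (5): abcd, abce, abde, acde, bcde

giving chain groups C_0 ≅ Z^5, C_1 ≅ Z^10, C_2 ≅ Z^10, C_3 ≅ Z^5.

Boundary ∂_1: C_1 → C_0 sends each edge [p,q] (with p < q) to q − p.
This gives a 5×10 integer matrix of rank 4; reducing to Smith normal form yields diagonal entries (1,1,1,1).

The boundary map ∂_2: C_2 → C_1 maps a triangle to the signed sum of its edges. For instance
  ∂bde = de − be + bd,
  ∂abe = be − ae + ab.
The resulting 10×10 matrix has rank 6, and its Smith normal form has invariant factors (1,1,1,1,1,1).

Boundary ∂_3: C_3 → C_2 sends each 3-simplex σ to the alternating sum Σ_i (−1)^i (σ with its i-th vertex removed). For instance
  ∂abcd = bcd − acd + abd − abc,
  ∂abce = bce − ace + abe − abc.
The 10×5 boundary matrix has rank 4 and Smith normal form diag(1,1,1,1).

Reading off H_k = ker ∂_k / im ∂_{k+1}:

  H_0: rank C_0 − rank ∂_1 = 5 − 4 = 1, and the invariant factors of ∂_1 are all 1, so H_0 = Z.
  H_1: rank ker ∂_1 − rank ∂_2 = (10 − 4) − 6 = 0, and the invariant factors of ∂_2 are all 1, so H_1 = 0.
  H_2: rank ker ∂_2 − rank ∂_3 = (10 − 6) − 4 = 0, and the invariant factors of ∂_3 are all 1, so H_2 = 0.
  H_3: rank ker ∂_3 − rank ∂_4 = (5 − 4) − 0 = 1, and there is no ∂_4, so H_3 = Z.

As a check, the Euler characteristic is 5 − 10 + 10 − 5 = 0, which agrees with 1 − 0 + 0 − 1 = 0.

Hence the Betti numbers are b_0 = 1, b_1 = 0, b_2 = 0, b_3 = 1.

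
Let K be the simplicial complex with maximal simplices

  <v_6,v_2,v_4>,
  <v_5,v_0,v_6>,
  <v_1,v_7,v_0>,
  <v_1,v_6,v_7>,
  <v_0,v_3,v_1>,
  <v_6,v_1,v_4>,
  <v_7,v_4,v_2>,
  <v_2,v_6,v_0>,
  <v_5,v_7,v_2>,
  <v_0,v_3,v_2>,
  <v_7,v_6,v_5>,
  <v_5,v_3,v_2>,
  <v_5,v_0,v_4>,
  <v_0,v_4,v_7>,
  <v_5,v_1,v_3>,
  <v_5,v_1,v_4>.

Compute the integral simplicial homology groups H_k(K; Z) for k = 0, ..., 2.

H_0 ≅ Z,  H_1 ≅ Z^2,  H_2 ≅ Z.

Order the vertices as v_0 < v_1 < v_2 < v_3 < v_4 < v_5 < v_6 < v_7. Listing each simplex with vertices in this order, K has dimension 2 with simplices:

  0-simplices (8): [v_0], [v_1], [v_2], [v_3], [v_4], [v_5], [v_6], [v_7]
  1-simplices (24): (24 of them)
  2-simplices (16): (16 of them)

so the chain groups are C_0 ≅ Z^8, C_1 ≅ Z^24, C_2 ≅ Z^16.

∂_1: C_1 → C_0 is given by ∂[p,q] = [q] − [p].
This gives a 8×24 integer matrix of rank 7; reducing to Smith normal form yields diagonal entries (1,1,1,1,1,1,1).

The boundary map ∂_2: C_2 → C_1 acts by ∂[p,q,r] = [q,r] − [p,r] + [p,q]. For instance
  ∂[v_1,v_4,v_5] = [v_4,v_5] − [v_1,v_5] + [v_1,v_4],
  ∂[v_1,v_3,v_5] = [v_3,v_5] − [v_1,v_5] + [v_1,v_3].
The 24×16 boundary matrix has rank 15 and Smith normal form diag(1,1,1,1,1,1,1,1,1,1,1,1,1,1,1).

Now H_k = ker ∂_k / im ∂_{k+1}, so:

  H_0: rank C_0 − rank ∂_1 = 8 − 7 = 1, and the invariant factors of ∂_1 are all 1, so H_0 ≅ Z.
  H_1: rank ker ∂_1 − rank ∂_2 = (24 − 7) − 15 = 2, and the invariant factors of ∂_2 are all 1, so H_1 ≅ Z^2.
  H_2: rank ker ∂_2 − rank ∂_3 = (16 − 15) − 0 = 1, and there is no ∂_3, so H_2 ≅ Z.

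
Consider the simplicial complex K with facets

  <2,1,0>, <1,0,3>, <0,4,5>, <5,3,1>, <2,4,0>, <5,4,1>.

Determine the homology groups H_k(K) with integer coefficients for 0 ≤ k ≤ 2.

Order the vertices as 0 < 1 < 2 < 3 < 4 < 5. Listing each simplex with vertices in this order, K has dimension 2 with simplices:

  0-simplices (6): [0], [1], [2], [3], [4], [5]
  1-simplices (12): [0,1], [0,2], [0,3], [0,4], [0,5], [1,2], [1,3], [1,4], [1,5], [2,4], [3,5], [4,5]
  2-simplices (6): [0,1,2], [0,1,3], [0,2,4], [0,4,5], [1,3,5], [1,4,5]

Hence C_0 ≅ Z^6, C_1 ≅ Z^12, C_2 ≅ Z^6.

Boundary ∂_1: C_1 → C_0 is given by ∂[p,q] = [q] − [p].
As a 6×12 matrix over Z this has rank 5, with invariant factors (1,1,1,1,1).

∂_2: C_2 → C_1 sends each 2-simplex [p,q,r] to [q,r] − [p,r] + [p,q]. For instance
  ∂[0,1,2] = [1,2] − [0,2] + [0,1],
  ∂[0,1,3] = [1,3] − [0,3] + [0,1].
The 12×6 boundary matrix has rank 6 and Smith normal form diag(1,1,1,1,1,1).

Computing H_k = (kernel of ∂_k) / (image of ∂_{k+1}):

  H_0: rank C_0 − rank ∂_1 = 6 − 5 = 1, and the invariant factors of ∂_1 are all 1, so H_0 = Z.
  H_1: rank ker ∂_1 − rank ∂_2 = (12 − 5) − 6 = 1, and the invariant factors of ∂_2 are all 1, so H_1 = Z.
  H_2: rank ker ∂_2 − rank ∂_3 = (6 − 6) − 0 = 0, and there is no ∂_3, so H_2 = 0.

H_0 ≅ Z,  H_1 ≅ Z,  H_2 = 0.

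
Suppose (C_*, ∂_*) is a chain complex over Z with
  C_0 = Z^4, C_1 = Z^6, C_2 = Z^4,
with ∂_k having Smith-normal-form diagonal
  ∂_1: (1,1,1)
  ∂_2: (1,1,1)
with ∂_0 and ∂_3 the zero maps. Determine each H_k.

H_0: b_0 = 4 − 0 − 3 = 1; torsion from ∂_1 factors > 1: none. So H_0 ≅ Z.
H_1: b_1 = 6 − 3 − 3 = 0; torsion from ∂_2 factors > 1: none. So H_1 ≅ 0.
H_2: b_2 = 4 − 3 − 0 = 1; torsion from ∂_3 factors > 1: none. So H_2 ≅ Z.

H_0 ≅ Z,  H_1 = 0,  H_2 ≅ Z.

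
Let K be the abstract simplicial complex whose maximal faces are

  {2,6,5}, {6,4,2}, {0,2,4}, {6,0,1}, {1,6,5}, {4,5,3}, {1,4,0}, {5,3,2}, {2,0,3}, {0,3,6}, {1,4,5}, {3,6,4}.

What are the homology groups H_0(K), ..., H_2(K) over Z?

Take the total order 0 < 1 < 2 < 3 < 4 < 5 < 6 on the vertex set. Then K (dimension 2) consists of the simplices:

  0-simplices (7): [0], [1], [2], [3], [4], [5], [6]
  1-simplices (18): [0,1], [0,2], [0,3], [0,4], [0,6], [1,4], [1,5], [1,6], [2,3], [2,4], [2,5], [2,6], [3,4], [3,5], [3,6], [4,5], [4,6], [5,6]
  2-simplices (12): [0,1,4], [0,1,6], [0,2,3], [0,2,4], [0,3,6], [1,4,5], [1,5,6], [2,3,5], [2,4,6], [2,5,6], [3,4,5], [3,4,6]

giving chain groups C_0 ≅ Z^7, C_1 ≅ Z^18, C_2 ≅ Z^12.

The boundary map ∂_1: C_1 → C_0 sends each edge [p,q] (with p < q) to q − p.
The resulting 7×18 matrix has rank 6, and its Smith normal form has invariant factors (1,1,1,1,1,1).

Boundary ∂_2: C_2 → C_1 acts by ∂[p,q,r] = [q,r] − [p,r] + [p,q]. For instance
  ∂[2,5,6] = [5,6] − [2,6] + [2,5],
  ∂[0,1,4] = [1,4] − [0,4] + [0,1].
The resulting 18×12 matrix has rank 12, and its Smith normal form has invariant factors (1,1,1,1,1,1,1,1,1,1,1,2).

Computing H_k = (kernel of ∂_k) / (image of ∂_{k+1}):

  H_0: rank C_0 − rank ∂_1 = 7 − 6 = 1, and the invariant factors of ∂_1 are all 1, so H_0 = Z.
  H_1: rank ker ∂_1 − rank ∂_2 = (18 − 6) − 12 = 0, and ∂_2 has invariant factor 2 > 1, so H_1 = Z/2Z.
  H_2: rank ker ∂_2 − rank ∂_3 = (12 − 12) − 0 = 0, and there is no ∂_3, so H_2 = 0.

As a check, the Euler characteristic is 7 − 18 + 12 = 1, which agrees with 1 − 0 + 0 = 1.
(K is a triangulation of the real projective plane RP^2.)

H_0 = Z,  H_1 = Z/2Z,  H_2 = 0.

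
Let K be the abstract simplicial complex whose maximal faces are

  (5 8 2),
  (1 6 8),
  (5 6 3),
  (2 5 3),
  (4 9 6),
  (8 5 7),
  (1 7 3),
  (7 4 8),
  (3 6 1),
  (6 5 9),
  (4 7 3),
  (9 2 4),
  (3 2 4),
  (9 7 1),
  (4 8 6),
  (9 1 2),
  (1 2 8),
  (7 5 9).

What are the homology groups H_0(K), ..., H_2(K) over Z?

H_0 = Z,  H_1 = Z^2,  H_2 = Z.

Order the vertices as 1 < 2 < 3 < 4 < 5 < 6 < 7 < 8 < 9. Listing each simplex with vertices in this order, K has dimension 2 with simplices:

  0-simplices (9): [1], [2], [3], [4], [5], [6], [7], [8], [9]
  1-simplices (27): (27 of them)
  2-simplices (18): [1,2,8], [1,2,9], [1,3,6], [1,3,7], [1,6,8], [1,7,9], [2,3,4], [2,3,5], [2,4,9], [2,5,8], [3,4,7], [3,5,6], [4,6,8], [4,6,9], [4,7,8], [5,6,9], [5,7,8], [5,7,9]

Hence C_0 ≅ Z^9, C_1 ≅ Z^27, C_2 ≅ Z^18.

Boundary ∂_1: C_1 → C_0 sends each edge [p,q] (with p < q) to q − p.
The resulting 9×27 matrix has rank 8, and its Smith normal form has invariant factors (1,1,1,1,1,1,1,1).

∂_2: C_2 → C_1 maps a triangle to the signed sum of its edges. For instance
  ∂[1,2,9] = [2,9] − [1,9] + [1,2],
  ∂[2,3,4] = [3,4] − [2,4] + [2,3].
The 27×18 boundary matrix has rank 17 and Smith normal form diag(1,1,1,1,1,1,1,1,1,1,1,1,1,1,1,1,1).

Now H_k = ker ∂_k / im ∂_{k+1}, so:

  H_0: rank C_0 − rank ∂_1 = 9 − 8 = 1, and the invariant factors of ∂_1 are all 1, so H_0 ≅ Z.
  H_1: rank ker ∂_1 − rank ∂_2 = (27 − 8) − 17 = 2, and the invariant factors of ∂_2 are all 1, so H_1 ≅ Z^2.
  H_2: rank ker ∂_2 − rank ∂_3 = (18 − 17) − 0 = 1, and there is no ∂_3, so H_2 ≅ Z.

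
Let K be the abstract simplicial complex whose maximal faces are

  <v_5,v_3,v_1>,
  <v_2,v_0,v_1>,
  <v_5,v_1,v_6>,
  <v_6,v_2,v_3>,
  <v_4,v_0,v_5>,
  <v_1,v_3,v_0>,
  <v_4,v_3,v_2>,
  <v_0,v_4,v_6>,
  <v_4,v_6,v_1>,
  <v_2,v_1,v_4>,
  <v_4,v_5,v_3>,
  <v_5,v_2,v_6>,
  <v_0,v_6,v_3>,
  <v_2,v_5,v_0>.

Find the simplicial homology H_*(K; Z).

H_0 ≅ Z,  H_1 ≅ Z^2,  H_2 ≅ Z.

Take the total order v_0 < v_1 < v_2 < v_3 < v_4 < v_5 < v_6 on the vertex set. Then K (dimension 2) consists of the simplices:

  0-simplices (7): [v_0], [v_1], [v_2], [v_3], [v_4], [v_5], [v_6]
  1-simplices (21): (21 of them)
  2-simplices (14): (14 of them)

so the chain groups are C_0 ≅ Z^7, C_1 ≅ Z^21, C_2 ≅ Z^14.

The boundary map ∂_1: C_1 → C_0 sends each edge [p,q] (with p < q) to q − p. For instance
  ∂[v_1,v_3] = [v_3] − [v_1].
The 7×21 boundary matrix has rank 6 and Smith normal form diag(1,1,1,1,1,1).

The boundary map ∂_2: C_2 → C_1 acts by ∂[p,q,r] = [q,r] − [p,r] + [p,q]. For instance
  ∂[v_1,v_4,v_6] = [v_4,v_6] − [v_1,v_6] + [v_1,v_4],
  ∂[v_2,v_3,v_4] = [v_3,v_4] − [v_2,v_4] + [v_2,v_3].
As a 21×14 matrix over Z this has rank 13, with invariant factors (1,1,1,1,1,1,1,1,1,1,1,1,1).

Now H_k = ker ∂_k / im ∂_{k+1}, so:

  H_0: rank C_0 − rank ∂_1 = 7 − 6 = 1, and the invariant factors of ∂_1 are all 1, so H_0 ≅ Z.
  H_1: rank ker ∂_1 − rank ∂_2 = (21 − 6) − 13 = 2, and the invariant factors of ∂_2 are all 1, so H_1 ≅ Z^2.
  H_2: rank ker ∂_2 − rank ∂_3 = (14 − 13) − 0 = 1, and there is no ∂_3, so H_2 ≅ Z.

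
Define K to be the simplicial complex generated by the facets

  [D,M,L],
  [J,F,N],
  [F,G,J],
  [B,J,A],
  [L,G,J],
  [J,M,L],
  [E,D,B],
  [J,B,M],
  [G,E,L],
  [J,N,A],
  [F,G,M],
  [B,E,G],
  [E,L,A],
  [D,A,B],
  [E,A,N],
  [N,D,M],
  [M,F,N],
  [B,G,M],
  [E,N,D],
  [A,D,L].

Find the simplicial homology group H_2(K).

H_2 ≅ 0.

Take the total order A < B < D < E < F < G < J < L < M < N on the vertex set. Then K (dimension 2) consists of the simplices:

  0-simplices (10): A, B, D, E, F, G, J, L, M, N
  1-simplices (30): AB, AD, AE, AJ, AL, AN, BD, BE, BG, BJ, BM, DE, DL, DM, DN, EG, EL, EN, FG, FJ, FM, FN, GJ, GL, GM, JL, JM, JN, LM, MN
  2-simplices (20): ABD, ABJ, ADL, AEL, AEN, AJN, BDE, BEG, BGM, BJM, DEN, DLM, DMN, EGL, FGJ, FGM, FJN, FMN, GJL, JLM

so the chain groups are C_0 ≅ Z^10, C_1 ≅ Z^30, C_2 ≅ Z^20.

∂_1: C_1 → C_0 maps an edge to its endpoints' difference, ∂[p,q] = q − p.
The resulting 10×30 matrix has rank 9, and its Smith normal form has invariant factors (1,1,1,1,1,1,1,1,1).

Boundary ∂_2: C_2 → C_1 sends each 2-simplex [p,q,r] to [q,r] − [p,r] + [p,q]. For instance
  ∂DLM = LM − DM + DL,
  ∂FJN = JN − FN + FJ.
This gives a 30×20 integer matrix of rank 20; reducing to Smith normal form yields diagonal entries (1,1,1,1,1,1,1,1,1,1,1,1,1,1,1,1,1,1,1,2).

Reading off H_k = ker ∂_k / im ∂_{k+1}:

  H_2: rank ker ∂_2 − rank ∂_3 = (20 − 20) − 0 = 0, and there is no ∂_3, so H_2 ≅ 0.

(K is a triangulation of the Klein bottle.)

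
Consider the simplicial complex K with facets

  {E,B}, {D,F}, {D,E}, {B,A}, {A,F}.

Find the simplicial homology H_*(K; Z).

We work with the vertex ordering A < B < D < E < F. The simplices of K, each written with vertices in increasing order, are:

  0-simplices (5): A, B, D, E, F
  1-simplices (5): AB, AF, BE, DE, DF

giving chain groups C_0 ≅ Z^5, C_1 ≅ Z^5.

The boundary map ∂_1: C_1 → C_0 maps an edge to its endpoints' difference, ∂[p,q] = q − p. For instance
  ∂AB = B − A.
As a 5×5 matrix over Z this has rank 4, with invariant factors (1,1,1,1).

Computing H_k = (kernel of ∂_k) / (image of ∂_{k+1}):

  H_0: rank C_0 − rank ∂_1 = 5 − 4 = 1, and the invariant factors of ∂_1 are all 1, so H_0 = Z.
  H_1: rank ker ∂_1 − rank ∂_2 = (5 − 4) − 0 = 1, and there is no ∂_2, so H_1 = Z.

H_0 = Z,  H_1 = Z.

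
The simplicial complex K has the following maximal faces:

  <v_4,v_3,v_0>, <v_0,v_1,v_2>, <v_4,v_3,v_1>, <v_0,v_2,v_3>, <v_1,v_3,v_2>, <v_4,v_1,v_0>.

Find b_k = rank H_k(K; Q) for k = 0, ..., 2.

We work with the vertex ordering v_0 < v_1 < v_2 < v_3 < v_4. The simplices of K, each written with vertices in increasing order, are:

  0-simplices (5): [v_0], [v_1], [v_2], [v_3], [v_4]
  1-simplices (9): [v_0,v_1], [v_0,v_2], [v_0,v_3], [v_0,v_4], [v_1,v_2], [v_1,v_3], [v_1,v_4], [v_2,v_3], [v_3,v_4]
  2-simplices (6): [v_0,v_1,v_2], [v_0,v_1,v_4], [v_0,v_2,v_3], [v_0,v_3,v_4], [v_1,v_2,v_3], [v_1,v_3,v_4]

giving chain groups C_0 ≅ Z^5, C_1 ≅ Z^9, C_2 ≅ Z^6.

∂_1: C_1 → C_0 maps an edge to its endpoints' difference, ∂[p,q] = q − p.
The 5×9 boundary matrix has rank 4 and Smith normal form diag(1,1,1,1).

∂_2: C_2 → C_1 acts by ∂[p,q,r] = [q,r] − [p,r] + [p,q]. For instance
  ∂[v_0,v_1,v_4] = [v_1,v_4] − [v_0,v_4] + [v_0,v_1],
  ∂[v_0,v_3,v_4] = [v_3,v_4] − [v_0,v_4] + [v_0,v_3].
The resulting 9×6 matrix has rank 5, and its Smith normal form has invariant factors (1,1,1,1,1).

Computing H_k = (kernel of ∂_k) / (image of ∂_{k+1}):

  H_0: rank C_0 − rank ∂_1 = 5 − 4 = 1, and the invariant factors of ∂_1 are all 1, so H_0 ≅ Z.
  H_1: rank ker ∂_1 − rank ∂_2 = (9 − 4) − 5 = 0, and the invariant factors of ∂_2 are all 1, so H_1 ≅ 0.
  H_2: rank ker ∂_2 − rank ∂_3 = (6 − 5) − 0 = 1, and there is no ∂_3, so H_2 ≅ Z.

(K is a triangulation of the 2-sphere S^2.)

Hence the Betti numbers are b_0 = 1, b_1 = 0, b_2 = 1.

b_0 = 1, b_1 = 0, b_2 = 1.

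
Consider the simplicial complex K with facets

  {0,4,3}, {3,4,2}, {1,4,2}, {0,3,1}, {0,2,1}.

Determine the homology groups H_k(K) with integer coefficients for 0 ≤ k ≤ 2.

H_0 ≅ Z,  H_1 ≅ Z,  H_2 = 0.

We work with the vertex ordering 0 < 1 < 2 < 3 < 4. The simplices of K, each written with vertices in increasing order, are:

  0-simplices (5): [0], [1], [2], [3], [4]
  1-simplices (10): [0,1], [0,2], [0,3], [0,4], [1,2], [1,3], [1,4], [2,3], [2,4], [3,4]
  2-simplices (5): [0,1,2], [0,1,3], [0,3,4], [1,2,4], [2,3,4]

Hence C_0 ≅ Z^5, C_1 ≅ Z^10, C_2 ≅ Z^5.

∂_1: C_1 → C_0 maps an edge to its endpoints' difference, ∂[p,q] = q − p. For instance
  ∂[1,4] = [4] − [1].
The resulting 5×10 matrix has rank 4, and its Smith normal form has invariant factors (1,1,1,1).

The boundary map ∂_2: C_2 → C_1 acts by ∂[p,q,r] = [q,r] − [p,r] + [p,q]. For instance
  ∂[0,1,3] = [1,3] − [0,3] + [0,1],
  ∂[1,2,4] = [2,4] − [1,4] + [1,2].
This gives a 10×5 integer matrix of rank 5; reducing to Smith normal form yields diagonal entries (1,1,1,1,1).

From H_k ≅ ker(∂_k) / im(∂_{k+1}) we obtain:

  H_0: rank C_0 − rank ∂_1 = 5 − 4 = 1, and the invariant factors of ∂_1 are all 1, so H_0 = Z.
  H_1: rank ker ∂_1 − rank ∂_2 = (10 − 4) − 5 = 1, and the invariant factors of ∂_2 are all 1, so H_1 = Z.
  H_2: rank ker ∂_2 − rank ∂_3 = (5 − 5) − 0 = 0, and there is no ∂_3, so H_2 = 0.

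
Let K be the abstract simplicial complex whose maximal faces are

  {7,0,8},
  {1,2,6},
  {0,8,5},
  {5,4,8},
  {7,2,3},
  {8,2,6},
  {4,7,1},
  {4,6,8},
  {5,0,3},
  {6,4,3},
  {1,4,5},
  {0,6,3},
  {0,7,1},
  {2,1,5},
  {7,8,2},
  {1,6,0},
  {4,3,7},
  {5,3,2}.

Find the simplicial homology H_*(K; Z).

H_0 ≅ Z,  H_1 ≅ Z^2,  H_2 ≅ Z.

Take the total order 0 < 1 < 2 < 3 < 4 < 5 < 6 < 7 < 8 on the vertex set. Then K (dimension 2) consists of the simplices:

  0-simplices (9): [0], [1], [2], [3], [4], [5], [6], [7], [8]
  1-simplices (27): (27 of them)
  2-simplices (18): [0,1,6], [0,1,7], [0,3,5], [0,3,6], [0,5,8], [0,7,8], [1,2,5], [1,2,6], [1,4,5], [1,4,7], [2,3,5], [2,3,7], [2,6,8], [2,7,8], [3,4,6], [3,4,7], [4,5,8], [4,6,8]

Hence C_0 ≅ Z^9, C_1 ≅ Z^27, C_2 ≅ Z^18.

The boundary map ∂_1: C_1 → C_0 is given by ∂[p,q] = [q] − [p].
As a 9×27 matrix over Z this has rank 8, with invariant factors (1,1,1,1,1,1,1,1).

∂_2: C_2 → C_1 maps a triangle to the signed sum of its edges. For instance
  ∂[3,4,7] = [4,7] − [3,7] + [3,4],
  ∂[1,4,5] = [4,5] − [1,5] + [1,4].
This gives a 27×18 integer matrix of rank 17; reducing to Smith normal form yields diagonal entries (1,1,1,1,1,1,1,1,1,1,1,1,1,1,1,1,1).

Computing H_k = (kernel of ∂_k) / (image of ∂_{k+1}):

  H_0: rank C_0 − rank ∂_1 = 9 − 8 = 1, and the invariant factors of ∂_1 are all 1, so H_0 ≅ Z.
  H_1: rank ker ∂_1 − rank ∂_2 = (27 − 8) − 17 = 2, and the invariant factors of ∂_2 are all 1, so H_1 ≅ Z^2.
  H_2: rank ker ∂_2 − rank ∂_3 = (18 − 17) − 0 = 1, and there is no ∂_3, so H_2 ≅ Z.

(K is a triangulation of the torus T^2.)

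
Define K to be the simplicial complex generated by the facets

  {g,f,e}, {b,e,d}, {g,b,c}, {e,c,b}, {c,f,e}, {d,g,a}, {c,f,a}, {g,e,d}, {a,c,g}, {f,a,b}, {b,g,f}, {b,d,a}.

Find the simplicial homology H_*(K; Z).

H_0 = Z,  H_1 = Z/2Z,  H_2 = 0.

Order the vertices as a < b < c < d < e < f < g. Listing each simplex with vertices in this order, K has dimension 2 with simplices:

  0-simplices (7): a, b, c, d, e, f, g
  1-simplices (18): ab, ac, ad, af, ag, bc, bd, be, bf, bg, ce, cf, cg, de, dg, ef, eg, fg
  2-simplices (12): abd, abf, acf, acg, adg, bce, bcg, bde, bfg, cef, deg, efg

Hence C_0 ≅ Z^7, C_1 ≅ Z^18, C_2 ≅ Z^12.

The boundary map ∂_1: C_1 → C_0 maps an edge to its endpoints' difference, ∂[p,q] = q − p.
As a 7×18 matrix over Z this has rank 6, with invariant factors (1,1,1,1,1,1).

The boundary map ∂_2: C_2 → C_1 maps a triangle to the signed sum of its edges. For instance
  ∂deg = eg − dg + de,
  ∂cef = ef − cf + ce.
This gives a 18×12 integer matrix of rank 12; reducing to Smith normal form yields diagonal entries (1,1,1,1,1,1,1,1,1,1,1,2).

Computing H_k = (kernel of ∂_k) / (image of ∂_{k+1}):

  H_0: rank C_0 − rank ∂_1 = 7 − 6 = 1, and the invariant factors of ∂_1 are all 1, so H_0 = Z.
  H_1: rank ker ∂_1 − rank ∂_2 = (18 − 6) − 12 = 0, and ∂_2 has invariant factor 2 > 1, so H_1 = Z/2Z.
  H_2: rank ker ∂_2 − rank ∂_3 = (12 − 12) − 0 = 0, and there is no ∂_3, so H_2 = 0.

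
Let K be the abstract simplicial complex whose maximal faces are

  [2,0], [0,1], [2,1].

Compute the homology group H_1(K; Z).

H_1 = Z.

We work with the vertex ordering 0 < 1 < 2. The simplices of K, each written with vertices in increasing order, are:

  0-simplices (3): [0], [1], [2]
  1-simplices (3): [0,1], [0,2], [1,2]

Hence C_0 ≅ Z^3, C_1 ≅ Z^3.

The boundary map ∂_1: C_1 → C_0 maps an edge to its endpoints' difference, ∂[p,q] = q − p. For instance
  ∂[0,2] = [2] − [0].
The resulting 3×3 matrix has rank 2, and its Smith normal form has invariant factors (1,1).

Computing H_k = (kernel of ∂_k) / (image of ∂_{k+1}):

  H_1: rank ker ∂_1 − rank ∂_2 = (3 − 2) − 0 = 1, and there is no ∂_2, so H_1 ≅ Z.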